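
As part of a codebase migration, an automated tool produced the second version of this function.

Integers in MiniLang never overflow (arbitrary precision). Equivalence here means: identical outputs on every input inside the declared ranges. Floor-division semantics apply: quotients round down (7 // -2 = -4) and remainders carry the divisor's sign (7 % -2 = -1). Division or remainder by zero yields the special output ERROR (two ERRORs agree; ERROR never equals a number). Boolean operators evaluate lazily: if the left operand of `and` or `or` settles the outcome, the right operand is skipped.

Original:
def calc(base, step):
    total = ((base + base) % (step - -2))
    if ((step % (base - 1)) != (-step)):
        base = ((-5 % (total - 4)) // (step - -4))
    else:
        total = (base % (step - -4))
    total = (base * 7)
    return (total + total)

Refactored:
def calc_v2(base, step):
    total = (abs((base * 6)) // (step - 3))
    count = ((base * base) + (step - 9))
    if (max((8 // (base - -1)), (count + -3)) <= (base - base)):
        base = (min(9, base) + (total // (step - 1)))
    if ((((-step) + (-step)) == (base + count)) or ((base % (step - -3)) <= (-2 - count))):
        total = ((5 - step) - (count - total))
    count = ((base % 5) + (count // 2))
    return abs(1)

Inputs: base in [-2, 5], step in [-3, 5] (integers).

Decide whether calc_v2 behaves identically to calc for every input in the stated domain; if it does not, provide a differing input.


There is a counterexample at base=-2, step=-3: -14 on one side, ERROR on the other.
calc: total becomes 0; next ((step % (base - 1)) != (-step)) evaluates to true; next base becomes -1; next total becomes -7; next final value -14
calc_v2: total becomes -2; next count becomes -8; next (max((8 // (base - -1)), (count + -3)) <= (base - base)) evaluates to true; next base becomes -2; next hits division by zero so the output is ERROR
verdict: not equivalent; witness: base=-2, step=-3


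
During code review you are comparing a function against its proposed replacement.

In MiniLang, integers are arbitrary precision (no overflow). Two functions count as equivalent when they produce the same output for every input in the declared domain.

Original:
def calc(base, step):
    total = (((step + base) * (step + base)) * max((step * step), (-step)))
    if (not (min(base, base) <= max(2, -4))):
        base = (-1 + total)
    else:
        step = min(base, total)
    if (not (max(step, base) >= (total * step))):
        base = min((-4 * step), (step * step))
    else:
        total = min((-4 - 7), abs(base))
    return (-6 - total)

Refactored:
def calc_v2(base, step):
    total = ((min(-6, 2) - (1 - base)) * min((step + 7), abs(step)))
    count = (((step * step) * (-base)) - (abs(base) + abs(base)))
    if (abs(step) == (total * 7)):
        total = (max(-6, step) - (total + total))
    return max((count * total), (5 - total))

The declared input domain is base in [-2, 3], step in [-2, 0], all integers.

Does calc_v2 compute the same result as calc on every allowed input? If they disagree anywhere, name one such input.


Input base=-2, step=-2: 5 from calc versus 23 from calc_v2.
verdict: not equivalent; witness: base=-2, step=-2


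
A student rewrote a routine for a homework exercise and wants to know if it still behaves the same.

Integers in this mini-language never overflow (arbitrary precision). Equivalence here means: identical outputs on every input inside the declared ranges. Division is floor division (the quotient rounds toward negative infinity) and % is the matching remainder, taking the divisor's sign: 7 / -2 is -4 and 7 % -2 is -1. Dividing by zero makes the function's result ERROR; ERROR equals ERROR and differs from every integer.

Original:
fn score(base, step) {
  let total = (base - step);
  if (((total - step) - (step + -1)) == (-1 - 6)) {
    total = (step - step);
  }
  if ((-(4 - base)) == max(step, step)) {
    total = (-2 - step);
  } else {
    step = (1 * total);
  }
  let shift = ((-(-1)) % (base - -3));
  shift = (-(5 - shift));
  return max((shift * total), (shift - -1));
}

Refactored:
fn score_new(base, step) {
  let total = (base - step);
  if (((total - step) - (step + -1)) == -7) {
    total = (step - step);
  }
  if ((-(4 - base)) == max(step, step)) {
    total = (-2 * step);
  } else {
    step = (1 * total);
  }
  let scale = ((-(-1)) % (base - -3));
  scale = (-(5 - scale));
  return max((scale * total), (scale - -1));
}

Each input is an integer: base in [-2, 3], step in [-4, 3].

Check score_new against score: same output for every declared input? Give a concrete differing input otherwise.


There is a counterexample at base=2, step=-2: 0 on one side, -3 on the other.
score: total = 4; (((total - step) - (step + -1)) == (-1 - 6)) -> false; ((-(4 - base)) == max(step, step)) -> true; total = 0; shift = 1; shift = -4; return 0
score_new: total = 4; (((total - step) - (step + -1)) == -7) -> false; ((-(4 - base)) == max(step, step)) -> true; total = 4; scale = 1; scale = -4; return -3
verdict: not equivalent; witness: base=2, step=-2


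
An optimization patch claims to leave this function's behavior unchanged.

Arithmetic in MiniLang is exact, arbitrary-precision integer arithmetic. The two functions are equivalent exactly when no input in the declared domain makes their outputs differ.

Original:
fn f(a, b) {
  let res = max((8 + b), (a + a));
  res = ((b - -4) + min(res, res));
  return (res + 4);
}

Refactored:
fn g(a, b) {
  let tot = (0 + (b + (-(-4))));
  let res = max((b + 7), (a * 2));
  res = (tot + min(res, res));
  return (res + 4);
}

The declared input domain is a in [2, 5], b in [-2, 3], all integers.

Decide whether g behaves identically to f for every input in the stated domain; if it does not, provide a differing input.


Try a=2, b=-2.
f: res := 6 | res := 8 | result 12
g: tot := 2 | res := 5 | res := 7 | result 11
12 vs 11 — the two versions disagree here.
verdict: not equivalent; witness: a=2, b=-2


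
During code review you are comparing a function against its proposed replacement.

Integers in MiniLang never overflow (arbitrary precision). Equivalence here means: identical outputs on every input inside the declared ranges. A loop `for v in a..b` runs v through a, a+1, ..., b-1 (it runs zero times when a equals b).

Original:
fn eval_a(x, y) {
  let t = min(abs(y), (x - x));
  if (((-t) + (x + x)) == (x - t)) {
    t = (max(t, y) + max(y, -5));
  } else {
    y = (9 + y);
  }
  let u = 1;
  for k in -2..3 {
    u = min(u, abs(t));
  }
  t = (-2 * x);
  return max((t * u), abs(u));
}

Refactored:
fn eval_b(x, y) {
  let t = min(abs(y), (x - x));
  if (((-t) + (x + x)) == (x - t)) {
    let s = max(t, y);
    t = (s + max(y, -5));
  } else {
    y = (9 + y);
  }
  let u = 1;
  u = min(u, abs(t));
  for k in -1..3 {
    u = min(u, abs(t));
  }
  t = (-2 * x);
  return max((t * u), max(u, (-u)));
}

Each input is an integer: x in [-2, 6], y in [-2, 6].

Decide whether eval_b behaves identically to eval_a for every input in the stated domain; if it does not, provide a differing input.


The two versions differ — the changes include loop structure differs; and local variable names differ; and statement counts differ; and min/max/abs usage differs.
One worked example (x=5, y=1) — eval_a: t = 0; (((-t) + (x + x)) == (x - t)) -> false; y = 10; u = 1; [k=-2]; u = 0; [k=-1]; u = 0; [k=0]; u = 0; [k=1]; u = 0; [k=2]; u = 0; t = -10; return 0; eval_b: t = 0; (((-t) + (x + x)) == (x - t)) -> false; y = 10; u = 1; u = 0; [k=-1]; u = 0; [k=0]; u = 0; [k=1]; u = 0; [k=2]; u = 0; t = -10; return 0; agreement on 0.
Across all 81 domain points the two functions coincide.
verdict: equivalent


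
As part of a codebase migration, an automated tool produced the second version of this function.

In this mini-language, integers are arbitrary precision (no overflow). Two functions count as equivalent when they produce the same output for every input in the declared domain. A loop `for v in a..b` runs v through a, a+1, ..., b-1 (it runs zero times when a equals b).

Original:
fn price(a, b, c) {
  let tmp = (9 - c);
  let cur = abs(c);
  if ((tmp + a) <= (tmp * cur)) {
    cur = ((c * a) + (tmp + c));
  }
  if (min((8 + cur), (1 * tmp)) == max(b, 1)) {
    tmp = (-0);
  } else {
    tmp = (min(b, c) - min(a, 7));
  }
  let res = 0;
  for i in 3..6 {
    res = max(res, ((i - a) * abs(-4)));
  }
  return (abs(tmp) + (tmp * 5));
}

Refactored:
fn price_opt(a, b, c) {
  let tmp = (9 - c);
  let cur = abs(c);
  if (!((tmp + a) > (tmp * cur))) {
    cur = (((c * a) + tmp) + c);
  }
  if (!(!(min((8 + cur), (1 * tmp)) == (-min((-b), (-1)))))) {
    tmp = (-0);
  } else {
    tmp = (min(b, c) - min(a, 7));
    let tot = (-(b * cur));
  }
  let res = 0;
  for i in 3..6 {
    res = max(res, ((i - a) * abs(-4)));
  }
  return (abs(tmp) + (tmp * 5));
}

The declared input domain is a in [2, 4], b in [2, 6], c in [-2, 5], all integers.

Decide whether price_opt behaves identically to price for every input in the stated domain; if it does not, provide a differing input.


Differences: boolean connective usage differs, and min/max/abs usage differs, and local variable names differ, and arithmetic usage differs, and statement counts differ, and comparison usage differs — yet all 120 inputs agree.
verdict: equivalent


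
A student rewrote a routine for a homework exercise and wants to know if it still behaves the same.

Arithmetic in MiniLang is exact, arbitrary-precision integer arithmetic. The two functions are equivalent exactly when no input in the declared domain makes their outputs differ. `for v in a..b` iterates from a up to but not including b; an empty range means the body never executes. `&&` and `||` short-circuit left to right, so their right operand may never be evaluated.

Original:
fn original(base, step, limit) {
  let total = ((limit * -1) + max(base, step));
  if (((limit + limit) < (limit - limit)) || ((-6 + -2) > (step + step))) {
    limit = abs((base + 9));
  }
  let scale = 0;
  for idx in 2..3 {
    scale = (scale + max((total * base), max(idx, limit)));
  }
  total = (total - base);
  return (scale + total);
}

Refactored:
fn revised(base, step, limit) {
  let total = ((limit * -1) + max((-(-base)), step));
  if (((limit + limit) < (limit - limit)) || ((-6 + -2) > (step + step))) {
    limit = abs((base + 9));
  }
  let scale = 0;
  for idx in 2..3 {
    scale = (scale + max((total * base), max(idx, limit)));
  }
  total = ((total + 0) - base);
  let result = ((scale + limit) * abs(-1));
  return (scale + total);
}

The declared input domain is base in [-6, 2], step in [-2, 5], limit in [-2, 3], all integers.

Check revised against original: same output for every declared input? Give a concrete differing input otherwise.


Behavior is preserved: although arithmetic usage differs, min/max/abs usage differs, local variable names differ, statement counts differ, constant usage differs, the outputs never diverge.
Spot check at base=-6, step=4, limit=-2 — original: total = 6; (((limit + limit) < (limit - limit)) || ((-6 + -2) > (step + step))) -> true; limit = 3; scale = 0; [idx=2]; scale = 3; total = 12; return 15. revised: total = 6; (((limit + limit) < (limit - limit)) || ((-6 + -2) > (step + step))) -> true; limit = 3; scale = 0; [idx=2]; scale = 3; total = 12; result = 6; return 15. Both give 15.
Checked all 432 inputs in the declared domain: the outputs agree on every one.
verdict: equivalent


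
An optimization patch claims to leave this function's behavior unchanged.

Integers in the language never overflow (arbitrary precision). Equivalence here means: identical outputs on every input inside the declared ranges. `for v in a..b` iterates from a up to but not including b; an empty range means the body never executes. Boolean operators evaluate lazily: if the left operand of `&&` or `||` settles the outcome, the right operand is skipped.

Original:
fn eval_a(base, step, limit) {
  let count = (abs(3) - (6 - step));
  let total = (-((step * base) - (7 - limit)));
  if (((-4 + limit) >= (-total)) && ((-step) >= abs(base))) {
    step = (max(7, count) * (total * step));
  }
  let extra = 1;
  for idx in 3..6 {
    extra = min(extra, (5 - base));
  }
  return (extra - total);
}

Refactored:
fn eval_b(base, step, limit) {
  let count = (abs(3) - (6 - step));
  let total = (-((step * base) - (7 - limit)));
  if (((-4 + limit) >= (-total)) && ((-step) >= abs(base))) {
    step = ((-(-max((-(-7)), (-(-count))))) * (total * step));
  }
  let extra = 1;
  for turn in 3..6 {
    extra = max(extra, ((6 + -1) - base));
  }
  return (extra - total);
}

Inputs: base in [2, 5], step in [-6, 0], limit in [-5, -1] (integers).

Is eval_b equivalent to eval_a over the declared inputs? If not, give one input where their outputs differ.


These are not equivalent — on base=2, step=-6, limit=-5 the outputs split (-23 vs -21).
eval_a: count = -9; total = 24; (((-4 + limit) >= (-total)) && ((-step) >= abs(base))) -> true; step = -1008; extra = 1; [idx=3]; extra = 1; [idx=4]; extra = 1; [idx=5]; extra = 1; return -23
eval_b: count = -9; total = 24; (((-4 + limit) >= (-total)) && ((-step) >= abs(base))) -> true; step = -1008; extra = 1; [turn=3]; extra = 3; [turn=4]; extra = 3; [turn=5]; extra = 3; return -21
verdict: not equivalent; witness: base=2, step=-6, limit=-5


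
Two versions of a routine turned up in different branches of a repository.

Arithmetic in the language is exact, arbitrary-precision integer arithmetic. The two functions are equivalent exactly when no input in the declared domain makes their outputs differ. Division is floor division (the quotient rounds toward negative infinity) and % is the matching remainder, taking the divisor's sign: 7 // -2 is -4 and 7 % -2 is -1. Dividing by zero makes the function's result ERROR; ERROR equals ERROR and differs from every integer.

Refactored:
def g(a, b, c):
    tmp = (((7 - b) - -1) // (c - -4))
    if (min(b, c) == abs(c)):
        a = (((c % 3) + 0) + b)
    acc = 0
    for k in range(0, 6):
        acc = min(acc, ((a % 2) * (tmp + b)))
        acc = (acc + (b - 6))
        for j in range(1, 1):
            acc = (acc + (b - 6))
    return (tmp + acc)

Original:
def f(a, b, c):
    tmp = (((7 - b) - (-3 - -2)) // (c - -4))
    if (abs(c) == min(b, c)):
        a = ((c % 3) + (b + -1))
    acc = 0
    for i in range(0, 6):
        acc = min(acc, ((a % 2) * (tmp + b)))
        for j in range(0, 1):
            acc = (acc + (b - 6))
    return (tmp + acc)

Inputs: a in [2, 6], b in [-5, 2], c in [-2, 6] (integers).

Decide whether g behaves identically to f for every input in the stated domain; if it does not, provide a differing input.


Equivalent. The one real change (`-1` became `0`) has no effect anywhere in the declared ranges.
Checked all 360 inputs in the declared domain: the outputs agree on every one.
Spot check at a=5, b=0, c=3 — f: tmp=1, then (abs(c) == min(b, c)) is false, then acc=0, then (i=0), then acc=0, then (j=0), then acc=-6, then (i=1), then acc=-6, then (j=0), then acc=-12, then (i=2), then acc=-12, then (j=0), then acc=-18, then (i=3), then acc=-18, then (j=0), then acc=-24, then (i=4), then acc=-24, then (j=0), then acc=-30, then (i=5), then acc=-30, then (j=0), then acc=-36, then returns -35. g: tmp=1, then (min(b, c) == abs(c)) is false, then acc=0, then (k=0), then acc=0, then acc=-6, then the loop over j runs zero times, then (k=1), then acc=-6, then acc=-12, then the loop over j runs zero times, then (k=2), then acc=-12, then acc=-18, then the loop over j runs zero times, then (k=3), then acc=-18, then acc=-24, then the loop over j runs zero times, then (k=4), then acc=-24, then acc=-30, then the loop over j runs zero times, then (k=5), then acc=-30, then acc=-36, then the loop over j runs zero times, then returns -35. Both give -35.
verdict: equivalent


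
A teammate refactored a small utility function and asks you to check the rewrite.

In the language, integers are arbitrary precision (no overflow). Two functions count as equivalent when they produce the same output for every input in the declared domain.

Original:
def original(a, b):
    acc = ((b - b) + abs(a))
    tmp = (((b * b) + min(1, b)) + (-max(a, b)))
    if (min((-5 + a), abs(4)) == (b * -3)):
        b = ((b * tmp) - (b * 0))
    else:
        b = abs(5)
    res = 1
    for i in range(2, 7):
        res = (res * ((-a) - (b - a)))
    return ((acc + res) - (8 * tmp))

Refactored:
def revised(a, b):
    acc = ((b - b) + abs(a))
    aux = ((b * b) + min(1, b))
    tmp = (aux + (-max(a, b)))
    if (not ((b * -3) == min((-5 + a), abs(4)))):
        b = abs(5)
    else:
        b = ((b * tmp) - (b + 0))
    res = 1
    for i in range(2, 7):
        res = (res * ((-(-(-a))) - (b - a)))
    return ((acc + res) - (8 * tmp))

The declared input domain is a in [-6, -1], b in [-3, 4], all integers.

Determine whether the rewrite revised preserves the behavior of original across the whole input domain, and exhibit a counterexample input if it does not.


There is a counterexample at a=-4, b=3: -4084153 on one side, -1889620 on the other.
original: acc = 4; tmp = 7; (min((-5 + a), abs(4)) == (b * -3)) -> true; b = 21; res = 1; [i=2]; res = -21; [i=3]; res = 441; [i=4]; res = -9261; [i=5]; res = 194481; [i=6]; res = -4084101; return -4084153
revised: acc = 4; aux = 10; tmp = 7; (not ((b * -3) == min((-5 + a), abs(4)))) -> false; b = 18; res = 1; [i=2]; res = -18; [i=3]; res = 324; [i=4]; res = -5832; [i=5]; res = 104976; [i=6]; res = -1889568; return -1889620
verdict: not equivalent; witness: a=-4, b=3


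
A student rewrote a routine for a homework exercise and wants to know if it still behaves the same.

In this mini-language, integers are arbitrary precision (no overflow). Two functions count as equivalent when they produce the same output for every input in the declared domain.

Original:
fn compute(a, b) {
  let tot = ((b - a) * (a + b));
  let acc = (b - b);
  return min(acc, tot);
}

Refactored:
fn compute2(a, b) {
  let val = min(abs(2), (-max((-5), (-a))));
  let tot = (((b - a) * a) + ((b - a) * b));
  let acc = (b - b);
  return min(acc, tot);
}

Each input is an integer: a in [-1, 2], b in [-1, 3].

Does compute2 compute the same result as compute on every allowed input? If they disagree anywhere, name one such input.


Side by side, the visible changes include: arithmetic usage differs, plus statement counts differ, plus local variable names differ, plus min/max/abs usage differs, plus constant usage differs.
Tracing a=2, b=1: compute: tot=-3, then acc=0, then returns -3 | compute2: val=2, then tot=-3, then acc=0, then returns -3 — matching result -3.
Across all 20 domain points the two functions coincide.
verdict: equivalent


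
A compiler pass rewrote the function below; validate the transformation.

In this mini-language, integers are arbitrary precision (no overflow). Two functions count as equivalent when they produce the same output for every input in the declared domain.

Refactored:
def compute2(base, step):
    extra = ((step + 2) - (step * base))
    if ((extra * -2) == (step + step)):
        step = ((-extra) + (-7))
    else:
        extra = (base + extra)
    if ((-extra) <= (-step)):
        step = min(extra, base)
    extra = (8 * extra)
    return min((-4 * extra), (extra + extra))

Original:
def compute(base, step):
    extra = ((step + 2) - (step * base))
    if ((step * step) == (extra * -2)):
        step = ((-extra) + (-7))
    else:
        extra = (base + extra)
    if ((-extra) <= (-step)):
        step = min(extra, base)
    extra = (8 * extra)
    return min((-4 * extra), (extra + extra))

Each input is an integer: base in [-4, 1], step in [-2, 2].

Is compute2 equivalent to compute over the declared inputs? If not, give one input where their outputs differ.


Evaluate both at base=-1, step=-2.
compute: extra := -2 | ((step * step) == (extra * -2)): true | step := -5 | ((-extra) <= (-step)): true | step := -2 | extra := -16 | result -32
compute2: extra := -2 | ((extra * -2) == (step + step)): false | extra := -3 | ((-extra) <= (-step)): false | extra := -24 | result -48
-32 vs -48 — the two versions disagree here.
verdict: not equivalent; witness: base=-1, step=-2


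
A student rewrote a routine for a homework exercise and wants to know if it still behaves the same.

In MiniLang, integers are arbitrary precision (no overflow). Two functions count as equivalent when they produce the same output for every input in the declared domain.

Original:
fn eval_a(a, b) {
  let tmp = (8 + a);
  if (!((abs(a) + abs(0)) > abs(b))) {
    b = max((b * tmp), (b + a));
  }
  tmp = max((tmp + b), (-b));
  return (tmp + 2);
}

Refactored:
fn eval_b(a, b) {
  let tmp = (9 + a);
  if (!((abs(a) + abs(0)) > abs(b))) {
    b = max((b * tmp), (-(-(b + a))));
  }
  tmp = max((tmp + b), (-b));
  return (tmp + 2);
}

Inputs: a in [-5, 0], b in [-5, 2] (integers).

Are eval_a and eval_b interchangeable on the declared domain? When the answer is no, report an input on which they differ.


Consider the input a=-5, b=-1.
eval_a: tmp=3, then (!((abs(a) + abs(0)) > abs(b))) is false, then tmp=2, then returns 4
eval_b: tmp=4, then (!((abs(a) + abs(0)) > abs(b))) is false, then tmp=3, then returns 5
4 against 5: the behavior changed.
verdict: not equivalent; witness: a=-5, b=-1


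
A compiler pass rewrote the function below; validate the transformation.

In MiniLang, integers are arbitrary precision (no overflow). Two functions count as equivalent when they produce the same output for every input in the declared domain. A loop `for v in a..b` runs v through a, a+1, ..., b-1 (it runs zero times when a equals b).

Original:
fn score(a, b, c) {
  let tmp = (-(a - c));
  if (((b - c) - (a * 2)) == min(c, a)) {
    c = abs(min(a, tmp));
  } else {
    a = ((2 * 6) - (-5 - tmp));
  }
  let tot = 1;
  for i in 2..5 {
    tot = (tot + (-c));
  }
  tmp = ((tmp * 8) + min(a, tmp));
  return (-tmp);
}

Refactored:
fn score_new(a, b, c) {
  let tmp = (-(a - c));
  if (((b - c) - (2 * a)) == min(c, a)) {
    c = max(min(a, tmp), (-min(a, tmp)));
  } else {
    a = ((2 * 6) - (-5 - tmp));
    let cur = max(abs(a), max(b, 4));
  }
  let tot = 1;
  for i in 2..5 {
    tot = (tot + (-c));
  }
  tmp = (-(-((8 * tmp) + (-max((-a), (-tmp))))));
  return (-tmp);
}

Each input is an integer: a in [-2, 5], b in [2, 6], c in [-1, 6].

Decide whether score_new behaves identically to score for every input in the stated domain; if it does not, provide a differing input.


This is a faithful refactor — local variable names differ, and statement counts differ, and min/max/abs usage differs, and constant usage differs, but the computed results match everywhere.
One worked example (a=-1, b=4, c=1) — score: tmp becomes 2; next (((b - c) - (a * 2)) == min(c, a)) evaluates to false; next a becomes 19; next tot becomes 1; next at i=2:; next tot becomes 0; next at i=3:; next tot becomes -1; next at i=4:; next tot becomes -2; next tmp becomes 18; next final value -18; score_new: tmp becomes 2; next (((b - c) - (2 * a)) == min(c, a)) evaluates to false; next a becomes 19; next cur becomes 19; next tot becomes 1; next at i=2:; next tot becomes 0; next at i=3:; next tot becomes -1; next at i=4:; next tot becomes -2; next tmp becomes 18; next final value -18; agreement on -18.
Sweeping the whole domain (320 inputs) finds no disagreement.
verdict: equivalent


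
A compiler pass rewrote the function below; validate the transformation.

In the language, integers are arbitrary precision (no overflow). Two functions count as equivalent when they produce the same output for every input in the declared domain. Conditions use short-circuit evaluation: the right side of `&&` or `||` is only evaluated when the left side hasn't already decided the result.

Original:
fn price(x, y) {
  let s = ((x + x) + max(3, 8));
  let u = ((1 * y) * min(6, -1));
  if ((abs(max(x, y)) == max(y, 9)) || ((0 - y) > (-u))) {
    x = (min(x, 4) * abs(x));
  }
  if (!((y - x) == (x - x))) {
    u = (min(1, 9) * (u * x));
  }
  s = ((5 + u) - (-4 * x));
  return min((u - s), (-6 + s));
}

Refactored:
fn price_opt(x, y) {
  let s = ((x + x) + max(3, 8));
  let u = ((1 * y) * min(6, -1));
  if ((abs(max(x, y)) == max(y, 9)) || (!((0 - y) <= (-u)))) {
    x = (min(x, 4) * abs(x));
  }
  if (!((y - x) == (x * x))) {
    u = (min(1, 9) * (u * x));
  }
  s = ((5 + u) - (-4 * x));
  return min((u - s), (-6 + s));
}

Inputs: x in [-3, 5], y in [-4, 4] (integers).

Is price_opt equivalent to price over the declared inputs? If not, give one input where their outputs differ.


Evaluate both at x=-2, y=-4.
price: s = 4; u = 4; ((abs(max(x, y)) == max(y, 9)) || ((0 - y) > (-u))) -> true; x = -4; (!((y - x) == (x - x))) -> false; s = -7; return -13
price_opt: s = 4; u = 4; ((abs(max(x, y)) == max(y, 9)) || (!((0 - y) <= (-u)))) -> true; x = -4; (!((y - x) == (x * x))) -> true; u = -16; s = -27; return -33
-13 != -33, so the rewrite changes behavior.
verdict: not equivalent; witness: x=-2, y=-4


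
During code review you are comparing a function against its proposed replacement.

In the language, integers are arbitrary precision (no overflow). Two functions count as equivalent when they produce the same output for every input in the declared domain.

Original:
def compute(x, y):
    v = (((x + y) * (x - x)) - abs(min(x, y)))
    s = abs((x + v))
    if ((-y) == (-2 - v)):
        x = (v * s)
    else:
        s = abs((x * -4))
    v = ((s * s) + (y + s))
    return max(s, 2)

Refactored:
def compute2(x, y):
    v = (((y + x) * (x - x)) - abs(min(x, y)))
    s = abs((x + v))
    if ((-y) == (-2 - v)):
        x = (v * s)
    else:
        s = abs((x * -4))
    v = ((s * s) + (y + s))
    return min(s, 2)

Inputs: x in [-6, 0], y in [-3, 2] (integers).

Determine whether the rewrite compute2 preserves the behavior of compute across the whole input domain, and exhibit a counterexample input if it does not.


Input x=-6, y=-3: 24 from compute versus 2 from compute2.
verdict: not equivalent; witness: x=-6, y=-3


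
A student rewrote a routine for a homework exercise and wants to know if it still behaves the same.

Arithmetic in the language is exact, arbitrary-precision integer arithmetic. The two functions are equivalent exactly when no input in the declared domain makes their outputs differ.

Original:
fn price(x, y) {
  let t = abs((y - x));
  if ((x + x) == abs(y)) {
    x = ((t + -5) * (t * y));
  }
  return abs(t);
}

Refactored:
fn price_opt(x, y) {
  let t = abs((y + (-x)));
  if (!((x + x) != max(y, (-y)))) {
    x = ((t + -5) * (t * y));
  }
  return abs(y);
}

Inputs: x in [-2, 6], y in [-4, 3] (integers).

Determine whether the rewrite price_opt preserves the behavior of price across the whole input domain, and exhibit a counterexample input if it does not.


Input x=-2, y=-4: 2 from price versus 4 from price_opt.
verdict: not equivalent; witness: x=-2, y=-4


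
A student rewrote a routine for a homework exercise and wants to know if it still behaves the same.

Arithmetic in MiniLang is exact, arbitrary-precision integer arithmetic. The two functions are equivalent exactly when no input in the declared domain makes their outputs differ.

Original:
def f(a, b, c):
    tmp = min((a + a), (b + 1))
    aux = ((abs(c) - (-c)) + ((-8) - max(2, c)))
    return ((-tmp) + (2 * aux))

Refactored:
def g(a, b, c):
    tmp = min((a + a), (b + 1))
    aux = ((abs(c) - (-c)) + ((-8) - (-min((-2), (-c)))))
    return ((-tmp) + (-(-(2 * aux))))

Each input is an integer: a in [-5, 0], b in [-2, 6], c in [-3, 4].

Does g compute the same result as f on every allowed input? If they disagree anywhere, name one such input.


Differences: min/max/abs usage differs — yet all 432 inputs agree.
verdict: equivalent


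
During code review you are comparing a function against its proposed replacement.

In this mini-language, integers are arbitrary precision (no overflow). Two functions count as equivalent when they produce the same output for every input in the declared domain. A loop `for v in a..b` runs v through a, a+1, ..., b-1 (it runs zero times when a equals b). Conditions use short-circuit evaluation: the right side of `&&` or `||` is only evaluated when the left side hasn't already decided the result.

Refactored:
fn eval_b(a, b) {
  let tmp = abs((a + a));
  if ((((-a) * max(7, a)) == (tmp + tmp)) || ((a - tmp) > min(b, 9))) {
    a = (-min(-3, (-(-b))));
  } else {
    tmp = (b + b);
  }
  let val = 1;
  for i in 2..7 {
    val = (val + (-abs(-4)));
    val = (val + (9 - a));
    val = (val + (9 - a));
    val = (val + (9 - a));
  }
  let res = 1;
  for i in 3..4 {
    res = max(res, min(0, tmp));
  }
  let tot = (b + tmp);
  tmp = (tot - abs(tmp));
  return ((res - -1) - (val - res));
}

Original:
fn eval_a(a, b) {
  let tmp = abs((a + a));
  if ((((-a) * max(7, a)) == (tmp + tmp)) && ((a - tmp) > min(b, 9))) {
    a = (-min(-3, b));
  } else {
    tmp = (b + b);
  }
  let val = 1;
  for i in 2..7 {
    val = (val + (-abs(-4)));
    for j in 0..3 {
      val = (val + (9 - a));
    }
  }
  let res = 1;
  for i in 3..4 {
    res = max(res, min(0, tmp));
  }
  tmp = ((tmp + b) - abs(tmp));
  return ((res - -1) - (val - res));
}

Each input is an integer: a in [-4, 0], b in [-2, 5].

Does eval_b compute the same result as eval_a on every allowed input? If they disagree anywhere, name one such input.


Evaluate both at a=0, b=0.
eval_a: tmp becomes 0; next ((((-a) * max(7, a)) == (tmp + tmp)) && ((a - tmp) > min(b, 9))) evaluates to false; next tmp becomes 0; next val becomes 1; next at i=2:; next val becomes -3; next at j=0:; next val becomes 6; next at j=1:; next val becomes 15; next at j=2:; next val becomes 24; next at i=3:; next val becomes 20; next at j=0:; next val becomes 29; next at j=1:; next val becomes 38; next at j=2:; next val becomes 47; next at i=4:; next val becomes 43; next at j=0:; next val becomes 52; next at j=1:; next val becomes 61; next at j=2:; next val becomes 70; next at i=5:; next val becomes 66; next at j=0:; next val becomes 75; next at j=1:; next val becomes 84; next at j=2:; next val becomes 93; next at i=6:; next val becomes 89; next at j=0:; next val becomes 98; next at j=1:; next val becomes 107; next at j=2:; next val becomes 116; next res becomes 1; next at i=3:; next res becomes 1; next tmp becomes 0; next final value -113
eval_b: tmp becomes 0; next ((((-a) * max(7, a)) == (tmp + tmp)) || ((a - tmp) > min(b, 9))) evaluates to true; next a becomes 3; next val becomes 1; next at i=2:; next val becomes -3; next val becomes 3; next val becomes 9; next val becomes 15; next at i=3:; next val becomes 11; next val becomes 17; next val becomes 23; next val becomes 29; next at i=4:; next val becomes 25; next val becomes 31; next val becomes 37; next val becomes 43; next at i=5:; next val becomes 39; next val becomes 45; next val becomes 51; next val becomes 57; next at i=6:; next val becomes 53; next val becomes 59; next val becomes 65; next val becomes 71; next res becomes 1; next at i=3:; next res becomes 1; next tot becomes 0; next tmp becomes 0; next final value -68
-113 != -68, so the rewrite changes behavior.
verdict: not equivalent; witness: a=0, b=0


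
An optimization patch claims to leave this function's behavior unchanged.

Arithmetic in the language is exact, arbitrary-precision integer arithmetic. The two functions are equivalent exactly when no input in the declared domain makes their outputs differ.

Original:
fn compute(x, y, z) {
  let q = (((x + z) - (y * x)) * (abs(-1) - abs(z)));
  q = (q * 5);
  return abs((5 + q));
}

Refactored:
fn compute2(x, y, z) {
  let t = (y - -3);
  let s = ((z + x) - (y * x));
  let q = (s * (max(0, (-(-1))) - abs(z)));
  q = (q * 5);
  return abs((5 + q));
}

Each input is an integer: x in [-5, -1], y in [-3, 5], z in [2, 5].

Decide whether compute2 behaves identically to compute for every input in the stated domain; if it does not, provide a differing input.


The suspicious edit (`-1` became `0`) never changes the result for any input inside the declared domain; all 180 inputs agree.
verdict: equivalent


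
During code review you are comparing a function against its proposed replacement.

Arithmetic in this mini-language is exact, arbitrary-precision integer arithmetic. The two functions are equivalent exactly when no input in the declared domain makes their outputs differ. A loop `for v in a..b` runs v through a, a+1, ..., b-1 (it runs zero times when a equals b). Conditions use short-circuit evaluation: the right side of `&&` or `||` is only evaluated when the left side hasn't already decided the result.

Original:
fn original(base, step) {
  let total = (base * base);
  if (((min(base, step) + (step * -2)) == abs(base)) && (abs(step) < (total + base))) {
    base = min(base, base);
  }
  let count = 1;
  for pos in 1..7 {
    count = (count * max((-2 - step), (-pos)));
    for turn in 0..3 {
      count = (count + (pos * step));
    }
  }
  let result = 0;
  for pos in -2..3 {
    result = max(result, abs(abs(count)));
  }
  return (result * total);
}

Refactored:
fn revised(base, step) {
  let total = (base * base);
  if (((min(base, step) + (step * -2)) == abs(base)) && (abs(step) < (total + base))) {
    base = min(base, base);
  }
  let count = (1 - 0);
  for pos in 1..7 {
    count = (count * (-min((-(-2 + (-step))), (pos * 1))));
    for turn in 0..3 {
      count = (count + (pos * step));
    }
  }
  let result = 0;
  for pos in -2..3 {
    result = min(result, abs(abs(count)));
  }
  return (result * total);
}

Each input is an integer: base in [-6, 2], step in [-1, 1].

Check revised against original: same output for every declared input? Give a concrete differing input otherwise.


base=-6, step=-1 yields 288 from original but 0 from revised.
verdict: not equivalent; witness: base=-6, step=-1


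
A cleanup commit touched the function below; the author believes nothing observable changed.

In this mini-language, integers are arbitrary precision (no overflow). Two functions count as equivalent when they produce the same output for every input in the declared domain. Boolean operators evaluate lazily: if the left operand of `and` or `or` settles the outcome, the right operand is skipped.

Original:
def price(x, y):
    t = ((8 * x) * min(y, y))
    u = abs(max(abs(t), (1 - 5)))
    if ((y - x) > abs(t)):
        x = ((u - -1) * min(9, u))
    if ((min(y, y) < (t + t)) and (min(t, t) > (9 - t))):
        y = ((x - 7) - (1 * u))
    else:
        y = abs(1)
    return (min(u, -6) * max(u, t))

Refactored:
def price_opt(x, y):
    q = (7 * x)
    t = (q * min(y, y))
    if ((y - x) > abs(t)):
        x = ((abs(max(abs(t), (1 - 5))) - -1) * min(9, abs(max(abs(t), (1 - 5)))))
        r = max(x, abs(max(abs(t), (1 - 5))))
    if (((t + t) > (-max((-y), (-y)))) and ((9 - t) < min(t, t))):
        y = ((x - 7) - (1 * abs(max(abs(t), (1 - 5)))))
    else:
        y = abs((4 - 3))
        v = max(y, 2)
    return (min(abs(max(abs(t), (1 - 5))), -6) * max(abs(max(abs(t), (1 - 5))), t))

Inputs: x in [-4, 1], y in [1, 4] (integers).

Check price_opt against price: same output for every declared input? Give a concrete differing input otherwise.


Not equivalent: x=-4, y=1 separates them (-192 vs -168).
price: t := -32 | u := 32 | ((y - x) > abs(t)): false | ((min(y, y) < (t + t)) and (min(t, t) > (9 - t))): false | y := 1 | result -192
price_opt: q := -28 | t := -28 | ((y - x) > abs(t)): false | (((t + t) > (-max((-y), (-y)))) and ((9 - t) < min(t, t))): false | y := 1 | v := 2 | result -168
verdict: not equivalent; witness: x=-4, y=1


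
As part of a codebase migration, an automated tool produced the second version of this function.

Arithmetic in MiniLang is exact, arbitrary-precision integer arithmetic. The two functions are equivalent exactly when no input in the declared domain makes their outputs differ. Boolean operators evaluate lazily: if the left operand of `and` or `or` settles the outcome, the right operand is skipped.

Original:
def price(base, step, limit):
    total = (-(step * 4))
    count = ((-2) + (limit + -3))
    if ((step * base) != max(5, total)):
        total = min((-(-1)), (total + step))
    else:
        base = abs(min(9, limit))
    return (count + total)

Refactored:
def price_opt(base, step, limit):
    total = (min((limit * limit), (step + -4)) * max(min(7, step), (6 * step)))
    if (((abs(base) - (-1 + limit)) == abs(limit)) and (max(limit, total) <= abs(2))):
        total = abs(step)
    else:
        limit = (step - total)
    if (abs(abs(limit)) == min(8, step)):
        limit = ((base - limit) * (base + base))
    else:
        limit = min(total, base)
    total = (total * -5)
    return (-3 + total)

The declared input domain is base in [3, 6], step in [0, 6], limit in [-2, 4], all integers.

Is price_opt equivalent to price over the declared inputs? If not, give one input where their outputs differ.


Run the pair on base=3, step=0, limit=-2.
price: total becomes 0; next count becomes -7; next ((step * base) != max(5, total)) evaluates to true; next total becomes 0; next final value -7
price_opt: total becomes 0; next (((abs(base) - (-1 + limit)) == abs(limit)) and (max(limit, total) <= abs(2))) evaluates to false; next limit becomes 0; next (abs(abs(limit)) == min(8, step)) evaluates to true; next limit becomes 18; next total becomes 0; next final value -3
-7 vs -3 — the two versions disagree here.
verdict: not equivalent; witness: base=3, step=0, limit=-2


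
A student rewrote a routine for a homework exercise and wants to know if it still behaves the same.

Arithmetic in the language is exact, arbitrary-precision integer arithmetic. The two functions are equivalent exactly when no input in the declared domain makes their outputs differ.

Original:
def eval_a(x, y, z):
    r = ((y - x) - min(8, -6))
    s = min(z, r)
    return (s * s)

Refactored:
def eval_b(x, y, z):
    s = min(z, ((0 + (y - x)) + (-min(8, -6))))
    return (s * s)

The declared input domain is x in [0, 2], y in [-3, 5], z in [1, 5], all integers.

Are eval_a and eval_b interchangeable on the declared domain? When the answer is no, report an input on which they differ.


Equivalent — the differences include statement counts differ; also constant usage differs; also arithmetic usage differs; also local variable names differ, yet no declared input distinguishes the two.
As a probe, take x=1, y=2, z=3: eval_a runs r becomes 7; next s becomes 3; next final value 9; eval_b runs s becomes 3; next final value 9; both end at 9.
Every one of the 135 inputs gives matching results.
verdict: equivalent


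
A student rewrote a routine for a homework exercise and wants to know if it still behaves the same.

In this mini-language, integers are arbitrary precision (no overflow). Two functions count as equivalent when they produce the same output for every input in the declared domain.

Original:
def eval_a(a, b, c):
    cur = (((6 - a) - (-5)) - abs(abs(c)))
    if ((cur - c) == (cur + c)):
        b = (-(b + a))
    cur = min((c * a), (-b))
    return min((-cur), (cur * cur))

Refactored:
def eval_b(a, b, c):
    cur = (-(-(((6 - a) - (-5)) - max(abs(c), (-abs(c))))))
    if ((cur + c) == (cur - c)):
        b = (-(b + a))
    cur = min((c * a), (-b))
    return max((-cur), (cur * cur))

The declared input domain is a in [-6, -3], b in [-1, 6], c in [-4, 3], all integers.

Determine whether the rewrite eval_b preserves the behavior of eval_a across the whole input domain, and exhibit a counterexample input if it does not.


There is a counterexample at a=-6, b=-1, c=-4: -1 on one side, 1 on the other.
eval_a: cur = 13; ((cur - c) == (cur + c)) -> false; cur = 1; return -1
eval_b: cur = 13; ((cur + c) == (cur - c)) -> false; cur = 1; return 1
verdict: not equivalent; witness: a=-6, b=-1, c=-4


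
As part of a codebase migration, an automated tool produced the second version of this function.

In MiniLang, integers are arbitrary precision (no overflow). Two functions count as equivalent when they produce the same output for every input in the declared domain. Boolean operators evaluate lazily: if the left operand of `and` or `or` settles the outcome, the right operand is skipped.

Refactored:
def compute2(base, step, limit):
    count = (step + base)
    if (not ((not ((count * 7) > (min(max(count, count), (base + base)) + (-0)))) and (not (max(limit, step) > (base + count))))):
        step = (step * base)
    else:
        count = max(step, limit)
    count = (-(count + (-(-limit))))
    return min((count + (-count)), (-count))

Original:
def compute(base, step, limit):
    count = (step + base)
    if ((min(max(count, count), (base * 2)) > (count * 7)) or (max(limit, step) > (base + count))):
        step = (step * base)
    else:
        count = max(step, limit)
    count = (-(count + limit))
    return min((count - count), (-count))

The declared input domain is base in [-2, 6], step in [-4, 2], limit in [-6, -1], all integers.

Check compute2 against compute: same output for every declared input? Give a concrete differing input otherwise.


Consider the input base=1, step=-4, limit=-6.
compute: count := -3 | ((min(max(count, count), (base * 2)) > (count * 7)) or (max(limit, step) > (base + count))): true | step := -4 | count := 9 | result -9
compute2: count := -3 | (not ((not ((count * 7) > (min(max(count, count), (base + base)) + (-0)))) and (not (max(limit, step) > (base + count))))): false | count := -4 | count := 10 | result -10
-9 != -10, so the rewrite changes behavior.
verdict: not equivalent; witness: base=1, step=-4, limit=-6
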